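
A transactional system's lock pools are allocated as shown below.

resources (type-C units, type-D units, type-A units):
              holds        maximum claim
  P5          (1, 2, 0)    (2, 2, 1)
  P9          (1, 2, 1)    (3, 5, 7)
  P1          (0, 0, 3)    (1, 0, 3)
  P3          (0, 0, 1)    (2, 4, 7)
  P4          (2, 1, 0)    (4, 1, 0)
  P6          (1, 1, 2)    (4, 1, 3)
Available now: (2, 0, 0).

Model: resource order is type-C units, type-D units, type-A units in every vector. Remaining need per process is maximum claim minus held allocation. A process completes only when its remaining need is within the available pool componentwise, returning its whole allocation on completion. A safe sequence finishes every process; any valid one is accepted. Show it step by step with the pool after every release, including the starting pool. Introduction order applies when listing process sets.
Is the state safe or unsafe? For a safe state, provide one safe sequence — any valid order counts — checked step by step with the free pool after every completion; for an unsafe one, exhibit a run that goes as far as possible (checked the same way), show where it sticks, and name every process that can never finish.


The state is UNSAFE.
Key observation: once P1, P4, P6, P5 finish, the pool peaks at (6, 4, 5) — and every remaining process still needs more type-A units than that.
A maximal execution: P1, P4, P6, P5 — then nothing else fits. Check, step by step:
  pool = (2, 0, 0)
  P1 needs (1, 0, 0) <= (2, 0, 0) -> finishes; pool += (0, 0, 3) = (2, 0, 3)
  P4 needs (2, 0, 0) <= (2, 0, 3) -> finishes; pool += (2, 1, 0) = (4, 1, 3)
  P6 needs (3, 0, 1) <= (4, 1, 3) -> finishes; pool += (1, 1, 2) = (5, 2, 5)
  P5 needs (1, 0, 1) <= (5, 2, 5) -> finishes; pool += (1, 2, 0) = (6, 4, 5)
  P9 still needs (2, 3, 6) but only (6, 4, 5) is free — short on type-A units
  P3 still needs (2, 4, 6) but only (6, 4, 5) is free — short on type-A units
Permanently blocked: P9 and P3.


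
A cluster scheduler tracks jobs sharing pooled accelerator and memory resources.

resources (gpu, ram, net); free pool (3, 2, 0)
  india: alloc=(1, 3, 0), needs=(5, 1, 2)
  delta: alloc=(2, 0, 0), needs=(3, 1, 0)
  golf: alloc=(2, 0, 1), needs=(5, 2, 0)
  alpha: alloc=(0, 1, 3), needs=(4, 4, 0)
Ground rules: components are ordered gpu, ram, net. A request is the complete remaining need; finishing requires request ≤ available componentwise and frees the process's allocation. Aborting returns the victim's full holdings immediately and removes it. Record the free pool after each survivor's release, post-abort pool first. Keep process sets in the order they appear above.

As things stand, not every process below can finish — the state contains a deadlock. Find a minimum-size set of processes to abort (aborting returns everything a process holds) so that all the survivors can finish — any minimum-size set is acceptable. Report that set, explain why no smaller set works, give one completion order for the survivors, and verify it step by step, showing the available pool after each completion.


Abort alpha.
Key observation: no ordering could ever have run india before the abort of alpha; with (0, 1, 3) back in the pool it fits at step 2.
Minimality: the empty abort set fails — the state is deadlocked as it stands.
One survivor order: delta, india, golf. Step-by-step check (post-abort pool first):
  pool = (3, 3, 3)
  delta needs (3, 1, 0) <= (3, 3, 3) -> finishes; pool += (2, 0, 0) = (5, 3, 3)
  india needs (5, 1, 2) <= (5, 3, 3) -> finishes; pool += (1, 3, 0) = (6, 6, 3)
  golf needs (5, 2, 0) <= (6, 6, 3) -> finishes; pool += (2, 0, 1) = (8, 6, 4)


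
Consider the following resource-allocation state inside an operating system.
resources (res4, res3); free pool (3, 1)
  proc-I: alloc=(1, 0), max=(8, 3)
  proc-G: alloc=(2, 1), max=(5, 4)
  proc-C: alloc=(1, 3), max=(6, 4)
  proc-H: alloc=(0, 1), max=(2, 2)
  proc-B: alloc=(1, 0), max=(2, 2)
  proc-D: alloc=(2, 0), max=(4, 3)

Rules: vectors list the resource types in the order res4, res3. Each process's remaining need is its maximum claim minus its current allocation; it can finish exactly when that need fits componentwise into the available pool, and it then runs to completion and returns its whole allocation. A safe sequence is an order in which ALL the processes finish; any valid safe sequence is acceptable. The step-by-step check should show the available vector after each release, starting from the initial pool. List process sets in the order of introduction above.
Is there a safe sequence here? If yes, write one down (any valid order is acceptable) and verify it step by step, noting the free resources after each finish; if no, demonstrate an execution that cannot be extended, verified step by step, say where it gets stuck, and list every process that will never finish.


UNSAFE.
Key observation: after proc-H, proc-B the pool peaks at (4, 2), and each blocked process is short somewhere: proc-I on res4, res3; proc-G on res3; proc-C on res4; proc-D on res3.
A maximal execution: proc-H, proc-B — then nothing else fits. Step-by-step check:
  pool = (3, 1)
  run proc-H (needs (2, 1), free (3, 1)); after release of (0, 1) the pool is (3, 2)
  run proc-B (needs (1, 2), free (3, 2)); after release of (1, 0) the pool is (4, 2)
  blocked: proc-I wants (7, 3), pool (4, 2) — not enough res4 and res3
  blocked: proc-G wants (3, 3), pool (4, 2) — not enough res3
  blocked: proc-C wants (5, 1), pool (4, 2) — not enough res4
  blocked: proc-D wants (2, 3), pool (4, 2) — not enough res3
Permanently blocked: proc-I, proc-G, proc-C and proc-D.


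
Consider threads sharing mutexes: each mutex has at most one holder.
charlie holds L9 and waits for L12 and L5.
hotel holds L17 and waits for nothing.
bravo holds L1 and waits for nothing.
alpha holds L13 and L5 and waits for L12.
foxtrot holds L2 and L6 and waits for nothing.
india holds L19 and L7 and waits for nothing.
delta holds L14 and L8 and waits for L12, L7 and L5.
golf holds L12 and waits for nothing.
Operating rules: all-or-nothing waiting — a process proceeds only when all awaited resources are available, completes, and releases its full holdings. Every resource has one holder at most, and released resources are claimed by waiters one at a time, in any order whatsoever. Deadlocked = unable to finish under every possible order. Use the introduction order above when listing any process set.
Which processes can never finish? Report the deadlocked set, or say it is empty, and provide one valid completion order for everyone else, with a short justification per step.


Nothing here is deadlocked.
Key observation: the waits form no ring: some process can always run, and its releases unblock the others one by one.
The rest can finish in the order golf, foxtrot, alpha, india, charlie, delta, bravo, hotel.
Step-by-step check:
  run golf (it waits on nothing); releases L12
  run foxtrot (it waits on nothing); releases L2 and L6
  alpha: everything it awaited (L12) is free; runs, freeing L13 and L5
  run india (it waits on nothing); releases L19 and L7
  charlie: everything it awaited (L12 and L5) is free; runs, freeing L9
  delta: everything it awaited (L12, L7 and L5) is free; runs, freeing L14 and L8
  run bravo (it waits on nothing); releases L1
  run hotel (it waits on nothing); releases L17


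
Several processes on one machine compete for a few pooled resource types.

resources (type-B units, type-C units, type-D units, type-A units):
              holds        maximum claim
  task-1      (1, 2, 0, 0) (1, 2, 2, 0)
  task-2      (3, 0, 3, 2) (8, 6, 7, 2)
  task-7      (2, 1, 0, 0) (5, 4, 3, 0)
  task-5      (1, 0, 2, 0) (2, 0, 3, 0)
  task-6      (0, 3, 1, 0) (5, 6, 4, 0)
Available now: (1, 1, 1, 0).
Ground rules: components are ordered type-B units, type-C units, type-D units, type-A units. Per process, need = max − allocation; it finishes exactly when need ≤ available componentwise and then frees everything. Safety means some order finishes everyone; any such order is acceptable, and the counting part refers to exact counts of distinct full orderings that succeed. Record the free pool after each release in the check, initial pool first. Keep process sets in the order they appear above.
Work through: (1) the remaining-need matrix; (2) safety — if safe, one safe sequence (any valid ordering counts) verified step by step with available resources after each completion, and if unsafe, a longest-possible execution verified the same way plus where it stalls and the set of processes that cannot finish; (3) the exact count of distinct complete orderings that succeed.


(1) Outstanding need per process (order type-B units, type-C units, type-D units, type-A units):
  task-1: (0, 0, 2, 0)
  task-2: (5, 6, 4, 0)
  task-7: (3, 3, 3, 0)
  task-5: (1, 0, 1, 0)
  task-6: (5, 3, 3, 0)
(2) SAFE — a valid safe sequence is task-5, task-1, task-7, task-6, task-2.
Key observation: at task-5 the run first touches a limit — (1, 0, 1, 0) against (1, 1, 1, 0), exact on a resource it actually requests.
Walking it through:
  pool = (1, 1, 1, 0)
  task-5: need (1, 0, 1, 0) fits (1, 1, 1, 0); releases (1, 0, 2, 0), pool now (2, 1, 3, 0)
  task-1: need (0, 0, 2, 0) fits (2, 1, 3, 0); releases (1, 2, 0, 0), pool now (3, 3, 3, 0)
  task-7: need (3, 3, 3, 0) fits (3, 3, 3, 0); releases (2, 1, 0, 0), pool now (5, 4, 3, 0)
  task-6: need (5, 3, 3, 0) fits (5, 4, 3, 0); releases (0, 3, 1, 0), pool now (5, 7, 4, 0)
  task-2: need (5, 6, 4, 0) fits (5, 7, 4, 0); releases (3, 0, 3, 2), pool now (8, 7, 7, 2)
(3) Precisely 1 of the possible complete orderings is a safe sequence.


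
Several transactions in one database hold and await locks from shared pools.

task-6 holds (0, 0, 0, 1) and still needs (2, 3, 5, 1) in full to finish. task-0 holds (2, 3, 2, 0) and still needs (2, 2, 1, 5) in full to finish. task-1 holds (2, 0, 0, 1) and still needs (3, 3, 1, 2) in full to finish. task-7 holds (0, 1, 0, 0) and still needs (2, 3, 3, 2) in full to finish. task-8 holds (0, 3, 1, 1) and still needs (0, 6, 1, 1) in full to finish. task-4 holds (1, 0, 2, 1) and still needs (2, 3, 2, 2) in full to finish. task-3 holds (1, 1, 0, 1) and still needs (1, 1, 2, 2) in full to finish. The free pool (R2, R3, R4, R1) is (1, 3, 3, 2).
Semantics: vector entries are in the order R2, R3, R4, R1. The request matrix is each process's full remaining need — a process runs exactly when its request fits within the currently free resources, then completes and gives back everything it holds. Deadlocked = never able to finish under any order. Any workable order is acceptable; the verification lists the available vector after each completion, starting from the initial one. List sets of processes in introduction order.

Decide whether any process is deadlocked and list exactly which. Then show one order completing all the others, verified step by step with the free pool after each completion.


Nothing here is deadlocked.
Key observation: task-3 can run right away; the returned allocation unlocks the remaining processes in turn.
A valid finishing order for the others: task-3, task-4, task-1, task-0, task-6, task-8, task-7. Check, step by step:
  pool = (1, 3, 3, 2)
  task-3 needs (1, 1, 2, 2) <= (1, 3, 3, 2) -> finishes; pool += (1, 1, 0, 1) = (2, 4, 3, 3)
  task-4 needs (2, 3, 2, 2) <= (2, 4, 3, 3) -> finishes; pool += (1, 0, 2, 1) = (3, 4, 5, 4)
  task-1 needs (3, 3, 1, 2) <= (3, 4, 5, 4) -> finishes; pool += (2, 0, 0, 1) = (5, 4, 5, 5)
  task-0 needs (2, 2, 1, 5) <= (5, 4, 5, 5) -> finishes; pool += (2, 3, 2, 0) = (7, 7, 7, 5)
  task-6 needs (2, 3, 5, 1) <= (7, 7, 7, 5) -> finishes; pool += (0, 0, 0, 1) = (7, 7, 7, 6)
  task-8 needs (0, 6, 1, 1) <= (7, 7, 7, 6) -> finishes; pool += (0, 3, 1, 1) = (7, 10, 8, 7)
  task-7 needs (2, 3, 3, 2) <= (7, 10, 8, 7) -> finishes; pool += (0, 1, 0, 0) = (7, 11, 8, 7)


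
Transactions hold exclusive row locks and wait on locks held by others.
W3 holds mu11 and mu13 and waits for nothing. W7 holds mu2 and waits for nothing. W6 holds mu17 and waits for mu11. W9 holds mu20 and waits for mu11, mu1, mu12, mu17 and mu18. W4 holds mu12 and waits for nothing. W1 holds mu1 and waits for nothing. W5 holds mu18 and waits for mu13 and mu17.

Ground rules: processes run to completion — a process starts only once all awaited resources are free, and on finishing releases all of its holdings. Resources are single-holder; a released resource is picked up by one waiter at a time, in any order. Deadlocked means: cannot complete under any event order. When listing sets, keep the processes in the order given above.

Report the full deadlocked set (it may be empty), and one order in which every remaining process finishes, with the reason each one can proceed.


No process is deadlocked.
Key observation: although several processes wait, no cycle exists — each chain bottoms out at a free runner.
The rest can finish in the order W3, W6, W4, W5, W7, W1, W9.
Check, step by step:
  W3 waits on nothing -> runs at once and releases mu11 and mu13
  W6: everything it awaited (mu11) is free; runs, freeing mu17
  W4 waits on nothing -> runs at once and releases mu12
  W5: everything it awaited (mu13 and mu17) is free; runs, freeing mu18
  W7 waits on nothing -> runs at once and releases mu2
  W1 waits on nothing -> runs at once and releases mu1
  W9: everything it awaited (mu11, mu1, mu12, mu17 and mu18) is free; runs, freeing mu20


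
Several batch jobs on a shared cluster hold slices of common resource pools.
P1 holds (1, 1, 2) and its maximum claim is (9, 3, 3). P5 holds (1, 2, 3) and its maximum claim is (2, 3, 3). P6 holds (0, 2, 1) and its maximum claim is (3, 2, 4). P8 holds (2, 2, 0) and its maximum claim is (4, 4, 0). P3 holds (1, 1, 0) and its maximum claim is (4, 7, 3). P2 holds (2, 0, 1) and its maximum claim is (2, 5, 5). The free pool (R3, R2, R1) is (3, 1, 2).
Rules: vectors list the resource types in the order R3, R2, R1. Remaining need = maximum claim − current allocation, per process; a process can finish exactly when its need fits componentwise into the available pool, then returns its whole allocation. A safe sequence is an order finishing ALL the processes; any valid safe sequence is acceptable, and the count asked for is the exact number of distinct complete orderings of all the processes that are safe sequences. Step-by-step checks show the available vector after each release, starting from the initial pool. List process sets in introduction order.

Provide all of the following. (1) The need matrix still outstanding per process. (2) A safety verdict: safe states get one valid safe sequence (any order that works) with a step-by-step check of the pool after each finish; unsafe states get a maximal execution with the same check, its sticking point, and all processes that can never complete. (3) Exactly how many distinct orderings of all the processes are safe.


(1) Need matrix, components ordered R3, R2, R1:
  P1: (8, 2, 1)
  P5: (1, 1, 0)
  P6: (3, 0, 3)
  P8: (2, 2, 0)
  P3: (3, 6, 3)
  P2: (0, 5, 4)
(2) The state is SAFE; one workable sequence: P5, P8, P6, P2, P1, P3.
Key observation: the first exact fit in this order is P5 — it needs (1, 1, 0) with (3, 1, 2) free, meeting a requested resource to the last unit.
Verifying each step:
  pool = (3, 1, 2)
  run P5 (needs (1, 1, 0), free (3, 1, 2)); after release of (1, 2, 3) the pool is (4, 3, 5)
  run P8 (needs (2, 2, 0), free (4, 3, 5)); after release of (2, 2, 0) the pool is (6, 5, 5)
  run P6 (needs (3, 0, 3), free (6, 5, 5)); after release of (0, 2, 1) the pool is (6, 7, 6)
  run P2 (needs (0, 5, 4), free (6, 7, 6)); after release of (2, 0, 1) the pool is (8, 7, 7)
  run P1 (needs (8, 2, 1), free (8, 7, 7)); after release of (1, 1, 2) the pool is (9, 8, 9)
  run P3 (needs (3, 6, 3), free (9, 8, 9)); after release of (1, 1, 0) the pool is (10, 9, 9)
(3) Precisely 12 of the possible complete orderings are safe sequences.


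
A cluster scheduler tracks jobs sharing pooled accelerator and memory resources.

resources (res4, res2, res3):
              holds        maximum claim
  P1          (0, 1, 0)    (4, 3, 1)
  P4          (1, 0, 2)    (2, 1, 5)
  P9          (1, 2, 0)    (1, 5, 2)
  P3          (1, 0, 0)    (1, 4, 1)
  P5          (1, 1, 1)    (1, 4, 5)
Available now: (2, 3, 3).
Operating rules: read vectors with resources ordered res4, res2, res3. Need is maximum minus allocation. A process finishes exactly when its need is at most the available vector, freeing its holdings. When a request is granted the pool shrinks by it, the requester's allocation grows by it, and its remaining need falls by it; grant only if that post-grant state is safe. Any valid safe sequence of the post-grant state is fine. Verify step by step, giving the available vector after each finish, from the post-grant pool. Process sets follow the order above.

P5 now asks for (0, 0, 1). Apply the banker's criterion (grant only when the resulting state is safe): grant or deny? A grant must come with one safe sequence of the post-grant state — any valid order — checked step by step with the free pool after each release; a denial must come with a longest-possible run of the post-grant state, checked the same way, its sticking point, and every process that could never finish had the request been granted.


DENY — the pretend-granted state is unsafe.
Key observation: no order helps: past P9, P3, P1, the free pool tops out at (4, 6, 2), below what each blocked process needs in res3.
After a pretend grant, a maximal execution: P9, P3, P1 — then nothing else fits. Check, step by step:
  pool = (2, 3, 2)
  P9 needs (0, 3, 2) <= (2, 3, 2) -> finishes; pool += (1, 2, 0) = (3, 5, 2)
  P3 needs (0, 4, 1) <= (3, 5, 2) -> finishes; pool += (1, 0, 0) = (4, 5, 2)
  P1 needs (4, 2, 1) <= (4, 5, 2) -> finishes; pool += (0, 1, 0) = (4, 6, 2)
  blocked: P4 wants (1, 1, 3), pool (4, 6, 2) — not enough res3
  blocked: P5 wants (0, 3, 3), pool (4, 6, 2) — not enough res3
Had the request been granted, P4 and P5 could never finish.


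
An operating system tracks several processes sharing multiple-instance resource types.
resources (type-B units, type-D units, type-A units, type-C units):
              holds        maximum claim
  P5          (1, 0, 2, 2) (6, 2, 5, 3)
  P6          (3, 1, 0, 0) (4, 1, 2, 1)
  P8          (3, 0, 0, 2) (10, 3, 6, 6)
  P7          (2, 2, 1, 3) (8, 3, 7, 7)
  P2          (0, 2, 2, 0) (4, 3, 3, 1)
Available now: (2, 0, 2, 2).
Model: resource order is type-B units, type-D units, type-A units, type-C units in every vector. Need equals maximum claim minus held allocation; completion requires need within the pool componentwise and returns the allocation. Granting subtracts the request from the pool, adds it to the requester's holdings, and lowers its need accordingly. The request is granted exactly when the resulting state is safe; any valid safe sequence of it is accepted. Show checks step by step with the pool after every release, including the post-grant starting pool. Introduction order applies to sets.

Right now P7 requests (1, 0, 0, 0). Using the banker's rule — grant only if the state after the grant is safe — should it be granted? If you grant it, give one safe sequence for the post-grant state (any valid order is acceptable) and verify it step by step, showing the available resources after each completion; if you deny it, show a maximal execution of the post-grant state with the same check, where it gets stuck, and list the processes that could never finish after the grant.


DENY. Granting would leave the state unsafe.
Key observation: P6, P2 can finish, but then (4, 3, 4, 2) is all there is, and the blocked group's type-B units demands exceed it.
On the post-grant state, P6, P2 is a maximal run — nothing extends it. Check, step by step:
  pool = (1, 0, 2, 2)
  P6: need (1, 0, 2, 1) fits (1, 0, 2, 2); releases (3, 1, 0, 0), pool now (4, 1, 2, 2)
  P2: need (4, 1, 1, 1) fits (4, 1, 2, 2); releases (0, 2, 2, 0), pool now (4, 3, 4, 2)
  P5 still needs (5, 2, 3, 1) but only (4, 3, 4, 2) is free — short on type-B units
  P8 still needs (7, 3, 6, 4) but only (4, 3, 4, 2) is free — short on type-B units, type-A units and type-C units
  P7 still needs (5, 1, 6, 4) but only (4, 3, 4, 2) is free — short on type-B units, type-A units and type-C units
Processes that could never finish after the grant: P5, P8 and P7.


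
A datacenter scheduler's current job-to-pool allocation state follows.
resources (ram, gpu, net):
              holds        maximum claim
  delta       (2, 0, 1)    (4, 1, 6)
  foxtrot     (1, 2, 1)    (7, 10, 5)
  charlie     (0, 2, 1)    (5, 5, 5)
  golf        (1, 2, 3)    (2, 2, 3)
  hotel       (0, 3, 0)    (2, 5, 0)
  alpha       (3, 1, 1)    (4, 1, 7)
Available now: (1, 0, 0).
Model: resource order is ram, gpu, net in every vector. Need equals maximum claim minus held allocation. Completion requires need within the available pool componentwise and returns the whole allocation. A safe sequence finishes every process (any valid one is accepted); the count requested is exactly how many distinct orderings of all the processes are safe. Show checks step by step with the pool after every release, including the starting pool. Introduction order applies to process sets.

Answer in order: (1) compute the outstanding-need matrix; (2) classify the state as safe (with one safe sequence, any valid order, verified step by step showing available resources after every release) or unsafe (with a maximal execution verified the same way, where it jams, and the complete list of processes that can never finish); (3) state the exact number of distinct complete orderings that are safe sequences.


(1) Remaining need (order ram, gpu, net):
  delta: (2, 1, 5)
  foxtrot: (6, 8, 4)
  charlie: (5, 3, 4)
  golf: (1, 0, 0)
  hotel: (2, 2, 0)
  alpha: (1, 0, 6)
(2) The state is UNSAFE.
Key observation: no order helps: past golf, hotel, the free pool tops out at (2, 5, 3), below what each blocked process needs in net.
A maximal execution: golf, hotel — then nothing else fits. Step-by-step check:
  pool = (1, 0, 0)
  golf needs (1, 0, 0) <= (1, 0, 0) -> finishes; pool += (1, 2, 3) = (2, 2, 3)
  hotel needs (2, 2, 0) <= (2, 2, 3) -> finishes; pool += (0, 3, 0) = (2, 5, 3)
  delta cannot run: need (2, 1, 5) vs free (2, 5, 3) (insufficient net)
  foxtrot cannot run: need (6, 8, 4) vs free (2, 5, 3) (insufficient ram, gpu and net)
  charlie cannot run: need (5, 3, 4) vs free (2, 5, 3) (insufficient ram and net)
  alpha cannot run: need (1, 0, 6) vs free (2, 5, 3) (insufficient net)
Permanently blocked: delta, foxtrot, charlie and alpha.
(3) Exactly 0 of the possible complete orderings are safe sequences.


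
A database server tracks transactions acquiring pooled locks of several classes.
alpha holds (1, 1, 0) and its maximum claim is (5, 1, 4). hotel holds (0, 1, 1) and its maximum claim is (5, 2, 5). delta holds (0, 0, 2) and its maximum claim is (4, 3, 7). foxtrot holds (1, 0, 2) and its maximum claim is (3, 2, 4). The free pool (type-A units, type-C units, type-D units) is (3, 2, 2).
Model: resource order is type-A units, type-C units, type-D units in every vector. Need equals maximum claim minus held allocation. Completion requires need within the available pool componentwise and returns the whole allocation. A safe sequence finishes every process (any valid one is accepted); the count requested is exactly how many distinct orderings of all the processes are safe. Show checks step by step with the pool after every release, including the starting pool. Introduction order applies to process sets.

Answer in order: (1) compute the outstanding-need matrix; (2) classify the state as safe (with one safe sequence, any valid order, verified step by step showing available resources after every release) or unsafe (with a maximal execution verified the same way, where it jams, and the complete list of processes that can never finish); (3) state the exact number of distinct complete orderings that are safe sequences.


(1) Need matrix, components ordered type-A units, type-C units, type-D units:
  alpha: (4, 0, 4)
  hotel: (5, 1, 4)
  delta: (4, 3, 5)
  foxtrot: (2, 2, 2)
(2) SAFE. One safe sequence: foxtrot, alpha, hotel, delta.
Key observation: reading the order forward, foxtrot is the first process whose need (2, 2, 2) meets the free pool (3, 2, 2) exactly on a resource it requests.
Walking it through:
  pool = (3, 2, 2)
  foxtrot: need (2, 2, 2) fits (3, 2, 2); releases (1, 0, 2), pool now (4, 2, 4)
  alpha: need (4, 0, 4) fits (4, 2, 4); releases (1, 1, 0), pool now (5, 3, 4)
  hotel: need (5, 1, 4) fits (5, 3, 4); releases (0, 1, 1), pool now (5, 4, 5)
  delta: need (4, 3, 5) fits (5, 4, 5); releases (0, 0, 2), pool now (5, 4, 7)
(3) The exact count: 1 of the possible complete orderings is a safe sequence.


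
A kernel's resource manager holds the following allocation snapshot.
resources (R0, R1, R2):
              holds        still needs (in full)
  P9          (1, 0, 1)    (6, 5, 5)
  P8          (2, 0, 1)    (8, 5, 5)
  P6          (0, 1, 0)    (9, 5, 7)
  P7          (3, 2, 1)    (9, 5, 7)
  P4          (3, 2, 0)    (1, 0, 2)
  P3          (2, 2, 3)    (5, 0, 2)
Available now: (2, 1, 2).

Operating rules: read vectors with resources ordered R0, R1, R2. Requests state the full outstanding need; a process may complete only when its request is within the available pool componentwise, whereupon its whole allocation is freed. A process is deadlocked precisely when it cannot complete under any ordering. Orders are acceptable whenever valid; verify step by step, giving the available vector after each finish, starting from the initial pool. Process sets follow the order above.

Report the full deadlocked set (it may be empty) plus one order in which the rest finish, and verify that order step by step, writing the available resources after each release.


Nothing here is deadlocked.
Key observation: there is always a runnable process — P4 first — so the state unwinds completely.
A valid finishing order for the others: P4, P3, P9, P8, P7, P6. Step-by-step check:
  pool = (2, 1, 2)
  P4: need (1, 0, 2) fits (2, 1, 2); releases (3, 2, 0), pool now (5, 3, 2)
  P3: need (5, 0, 2) fits (5, 3, 2); releases (2, 2, 3), pool now (7, 5, 5)
  P9: need (6, 5, 5) fits (7, 5, 5); releases (1, 0, 1), pool now (8, 5, 6)
  P8: need (8, 5, 5) fits (8, 5, 6); releases (2, 0, 1), pool now (10, 5, 7)
  P7: need (9, 5, 7) fits (10, 5, 7); releases (3, 2, 1), pool now (13, 7, 8)
  P6: need (9, 5, 7) fits (13, 7, 8); releases (0, 1, 0), pool now (13, 8, 8)


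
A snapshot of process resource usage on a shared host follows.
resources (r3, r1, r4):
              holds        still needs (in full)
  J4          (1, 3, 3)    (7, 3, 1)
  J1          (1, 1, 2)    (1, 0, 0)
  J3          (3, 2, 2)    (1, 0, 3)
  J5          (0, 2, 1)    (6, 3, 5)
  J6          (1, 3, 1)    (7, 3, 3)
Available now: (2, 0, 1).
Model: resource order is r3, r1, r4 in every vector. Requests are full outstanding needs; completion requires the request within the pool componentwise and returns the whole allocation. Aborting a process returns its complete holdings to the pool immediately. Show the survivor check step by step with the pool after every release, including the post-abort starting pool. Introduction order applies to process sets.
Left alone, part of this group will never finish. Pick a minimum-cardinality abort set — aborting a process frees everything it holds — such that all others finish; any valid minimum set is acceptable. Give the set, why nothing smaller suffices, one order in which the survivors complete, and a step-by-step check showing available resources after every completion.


The answer: abort J4.
Key observation: J6 could never have finished before the abort; with (1, 3, 3) returned by J4, it fits at step 4.
Why nothing smaller works: aborting no one leaves the state deadlocked as given.
The survivors complete as J3, J1, J5, J6. Verifying each step (starting from the post-abort pool):
  pool = (3, 3, 4)
  J3: need (1, 0, 3) fits (3, 3, 4); releases (3, 2, 2), pool now (6, 5, 6)
  J1: need (1, 0, 0) fits (6, 5, 6); releases (1, 1, 2), pool now (7, 6, 8)
  J5: need (6, 3, 5) fits (7, 6, 8); releases (0, 2, 1), pool now (7, 8, 9)
  J6: need (7, 3, 3) fits (7, 8, 9); releases (1, 3, 1), pool now (8, 11, 10)


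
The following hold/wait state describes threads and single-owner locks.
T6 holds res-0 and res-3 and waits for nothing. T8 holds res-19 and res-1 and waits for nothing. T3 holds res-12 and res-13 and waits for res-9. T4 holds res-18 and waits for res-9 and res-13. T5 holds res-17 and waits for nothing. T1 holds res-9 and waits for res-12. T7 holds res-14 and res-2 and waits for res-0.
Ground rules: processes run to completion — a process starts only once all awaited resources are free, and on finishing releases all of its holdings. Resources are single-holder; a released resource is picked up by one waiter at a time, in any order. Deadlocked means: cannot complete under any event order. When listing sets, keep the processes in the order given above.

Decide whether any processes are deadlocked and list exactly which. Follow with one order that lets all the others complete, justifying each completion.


The deadlocked set is T3, T4 and T1.
Key observation: the knot is the closed ring of waits T3 -> T1 -> T3; T4 waits into the deadlock from upstream.
The rest can finish in the order T5, T6, T7, T8.
Verifying each step:
  run T5 (it waits on nothing); releases res-17
  run T6 (it waits on nothing); releases res-0 and res-3
  T7 waits on res-0 — all released -> runs and releases res-14 and res-2
  run T8 (it waits on nothing); releases res-19 and res-1


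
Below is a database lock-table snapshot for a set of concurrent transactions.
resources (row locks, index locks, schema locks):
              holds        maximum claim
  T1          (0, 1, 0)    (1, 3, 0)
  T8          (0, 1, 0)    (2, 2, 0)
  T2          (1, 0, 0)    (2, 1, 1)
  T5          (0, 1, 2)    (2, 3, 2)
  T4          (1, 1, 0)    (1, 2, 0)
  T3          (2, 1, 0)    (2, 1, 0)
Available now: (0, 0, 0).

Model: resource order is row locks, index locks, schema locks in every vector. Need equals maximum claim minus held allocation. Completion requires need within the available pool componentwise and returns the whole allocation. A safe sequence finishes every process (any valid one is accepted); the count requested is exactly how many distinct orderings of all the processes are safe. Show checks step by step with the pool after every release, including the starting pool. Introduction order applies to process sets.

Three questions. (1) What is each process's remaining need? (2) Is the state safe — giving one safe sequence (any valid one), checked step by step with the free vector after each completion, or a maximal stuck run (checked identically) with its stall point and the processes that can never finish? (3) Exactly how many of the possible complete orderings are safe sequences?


(1) Outstanding need per process (order row locks, index locks, schema locks):
  T1: (1, 2, 0)
  T8: (2, 1, 0)
  T2: (1, 1, 1)
  T5: (2, 2, 0)
  T4: (0, 1, 0)
  T3: (0, 0, 0)
(2) SAFE — a valid safe sequence is T3, T8, T5, T1, T2, T4.
Key observation: reading the order forward, T8 is the first process whose need (2, 1, 0) meets the free pool (2, 1, 0) exactly on a resource it requests.
Verifying each step:
  pool = (0, 0, 0)
  T3: need (0, 0, 0) fits (0, 0, 0); releases (2, 1, 0), pool now (2, 1, 0)
  T8: need (2, 1, 0) fits (2, 1, 0); releases (0, 1, 0), pool now (2, 2, 0)
  T5: need (2, 2, 0) fits (2, 2, 0); releases (0, 1, 2), pool now (2, 3, 2)
  T1: need (1, 2, 0) fits (2, 3, 2); releases (0, 1, 0), pool now (2, 4, 2)
  T2: need (1, 1, 1) fits (2, 4, 2); releases (1, 0, 0), pool now (3, 4, 2)
  T4: need (0, 1, 0) fits (3, 4, 2); releases (1, 1, 0), pool now (4, 5, 2)
(3) The exact count: 24 of the possible complete orderings are safe sequences.


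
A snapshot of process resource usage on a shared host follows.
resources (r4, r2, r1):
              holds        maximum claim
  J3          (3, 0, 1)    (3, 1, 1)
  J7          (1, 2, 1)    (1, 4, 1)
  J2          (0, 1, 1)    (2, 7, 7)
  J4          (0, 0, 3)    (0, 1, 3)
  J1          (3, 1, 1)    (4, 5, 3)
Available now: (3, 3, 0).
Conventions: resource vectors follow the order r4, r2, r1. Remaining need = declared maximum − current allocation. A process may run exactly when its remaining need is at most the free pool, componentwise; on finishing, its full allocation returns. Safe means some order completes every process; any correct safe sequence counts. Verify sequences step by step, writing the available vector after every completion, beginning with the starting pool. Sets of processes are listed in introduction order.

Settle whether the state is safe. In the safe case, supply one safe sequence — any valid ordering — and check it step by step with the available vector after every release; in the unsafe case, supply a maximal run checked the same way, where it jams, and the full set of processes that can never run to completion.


SAFE, for example via the order J3, J4, J7, J1, J2.
Key observation: reading the order forward, J2 is the first process whose need (2, 6, 6) meets the free pool (10, 6, 6) exactly on a resource it requests.
Walking it through:
  pool = (3, 3, 0)
  run J3 (needs (0, 1, 0), free (3, 3, 0)); after release of (3, 0, 1) the pool is (6, 3, 1)
  run J4 (needs (0, 1, 0), free (6, 3, 1)); after release of (0, 0, 3) the pool is (6, 3, 4)
  run J7 (needs (0, 2, 0), free (6, 3, 4)); after release of (1, 2, 1) the pool is (7, 5, 5)
  run J1 (needs (1, 4, 2), free (7, 5, 5)); after release of (3, 1, 1) the pool is (10, 6, 6)
  run J2 (needs (2, 6, 6), free (10, 6, 6)); after release of (0, 1, 1) the pool is (10, 7, 7)


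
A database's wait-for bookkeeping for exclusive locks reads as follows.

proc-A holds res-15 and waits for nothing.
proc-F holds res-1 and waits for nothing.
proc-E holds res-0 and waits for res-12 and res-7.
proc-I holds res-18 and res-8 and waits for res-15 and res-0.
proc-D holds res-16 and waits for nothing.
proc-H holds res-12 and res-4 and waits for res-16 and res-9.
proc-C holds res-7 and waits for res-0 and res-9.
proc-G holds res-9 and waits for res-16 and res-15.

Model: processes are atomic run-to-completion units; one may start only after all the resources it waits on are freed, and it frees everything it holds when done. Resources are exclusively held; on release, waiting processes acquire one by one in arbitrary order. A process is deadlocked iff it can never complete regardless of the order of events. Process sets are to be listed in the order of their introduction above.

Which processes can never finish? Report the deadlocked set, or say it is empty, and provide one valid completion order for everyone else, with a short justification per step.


The deadlocked set is proc-E, proc-I and proc-C.
Key observation: along proc-E -> proc-C -> proc-E, each member waits on what the next one holds — a deadlock; proc-I waits into the deadlock from upstream.
The rest can finish in the order proc-D, proc-A, proc-F, proc-G, proc-H.
Verifying each step:
  proc-D: no waits; runs immediately, freeing res-16
  proc-A: no waits; runs immediately, freeing res-15
  proc-F: no waits; runs immediately, freeing res-1
  run proc-G (all its waits — res-16 and res-15 — are resolved); releases res-9
  run proc-H (all its waits — res-16 and res-9 — are resolved); releases res-12 and res-4


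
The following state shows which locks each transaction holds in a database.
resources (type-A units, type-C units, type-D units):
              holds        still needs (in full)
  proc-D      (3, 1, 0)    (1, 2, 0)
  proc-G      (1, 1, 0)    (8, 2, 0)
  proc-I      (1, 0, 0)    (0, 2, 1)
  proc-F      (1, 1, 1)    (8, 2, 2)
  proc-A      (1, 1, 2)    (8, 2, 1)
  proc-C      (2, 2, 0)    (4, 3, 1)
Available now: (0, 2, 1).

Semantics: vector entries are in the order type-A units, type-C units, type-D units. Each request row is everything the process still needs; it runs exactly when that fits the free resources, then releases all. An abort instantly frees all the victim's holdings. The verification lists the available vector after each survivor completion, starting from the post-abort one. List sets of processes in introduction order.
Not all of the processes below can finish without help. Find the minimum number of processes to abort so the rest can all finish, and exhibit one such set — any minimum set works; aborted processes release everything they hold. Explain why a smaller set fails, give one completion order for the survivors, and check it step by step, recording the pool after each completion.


The answer: abort proc-G and proc-A.
Key observation: no ordering could ever have run proc-F before the abort of proc-G and proc-A; with (2, 2, 2) back in the pool it fits at step 4.
Minimality, checking each single-abort alternative: proc-D alone leaves proc-G blocked (short on type-A units); proc-G alone leaves proc-F blocked (short on type-A units and type-D units); proc-I alone leaves proc-G blocked (short on type-A units); proc-F alone leaves proc-G blocked (short on type-A units); proc-A alone leaves proc-G blocked (short on type-A units); proc-C alone leaves proc-G blocked (short on type-A units).
One survivor order: proc-D, proc-I, proc-C, proc-F. Walking it through (post-abort pool first):
  pool = (2, 4, 3)
  proc-D: need (1, 2, 0) fits (2, 4, 3); releases (3, 1, 0), pool now (5, 5, 3)
  proc-I: need (0, 2, 1) fits (5, 5, 3); releases (1, 0, 0), pool now (6, 5, 3)
  proc-C: need (4, 3, 1) fits (6, 5, 3); releases (2, 2, 0), pool now (8, 7, 3)
  proc-F: need (8, 2, 2) fits (8, 7, 3); releases (1, 1, 1), pool now (9, 8, 4)


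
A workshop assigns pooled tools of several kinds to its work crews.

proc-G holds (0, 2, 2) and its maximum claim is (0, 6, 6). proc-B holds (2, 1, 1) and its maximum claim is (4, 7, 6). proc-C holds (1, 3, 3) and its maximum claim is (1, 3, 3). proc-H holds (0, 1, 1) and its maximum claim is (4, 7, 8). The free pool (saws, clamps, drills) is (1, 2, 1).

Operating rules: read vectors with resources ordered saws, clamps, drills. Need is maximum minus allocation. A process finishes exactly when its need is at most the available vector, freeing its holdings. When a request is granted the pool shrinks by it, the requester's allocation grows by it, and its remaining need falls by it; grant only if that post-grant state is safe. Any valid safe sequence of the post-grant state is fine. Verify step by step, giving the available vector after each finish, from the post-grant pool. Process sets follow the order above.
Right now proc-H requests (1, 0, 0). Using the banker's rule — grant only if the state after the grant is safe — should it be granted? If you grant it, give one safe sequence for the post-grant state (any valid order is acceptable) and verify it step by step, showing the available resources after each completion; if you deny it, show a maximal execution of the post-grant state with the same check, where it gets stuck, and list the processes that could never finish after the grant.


DENY: after the grant no complete ordering would exist.
Key observation: no order helps: past proc-C, proc-G, the free pool tops out at (1, 7, 6), below what each blocked process needs in saws.
After a pretend grant, a maximal execution: proc-C, proc-G — then nothing else fits. Step-by-step check:
  pool = (0, 2, 1)
  proc-C: need (0, 0, 0) fits (0, 2, 1); releases (1, 3, 3), pool now (1, 5, 4)
  proc-G: need (0, 4, 4) fits (1, 5, 4); releases (0, 2, 2), pool now (1, 7, 6)
  blocked: proc-B wants (2, 6, 5), pool (1, 7, 6) — not enough saws
  blocked: proc-H wants (3, 6, 7), pool (1, 7, 6) — not enough saws and drills
Had the request been granted, proc-B and proc-H could never finish.


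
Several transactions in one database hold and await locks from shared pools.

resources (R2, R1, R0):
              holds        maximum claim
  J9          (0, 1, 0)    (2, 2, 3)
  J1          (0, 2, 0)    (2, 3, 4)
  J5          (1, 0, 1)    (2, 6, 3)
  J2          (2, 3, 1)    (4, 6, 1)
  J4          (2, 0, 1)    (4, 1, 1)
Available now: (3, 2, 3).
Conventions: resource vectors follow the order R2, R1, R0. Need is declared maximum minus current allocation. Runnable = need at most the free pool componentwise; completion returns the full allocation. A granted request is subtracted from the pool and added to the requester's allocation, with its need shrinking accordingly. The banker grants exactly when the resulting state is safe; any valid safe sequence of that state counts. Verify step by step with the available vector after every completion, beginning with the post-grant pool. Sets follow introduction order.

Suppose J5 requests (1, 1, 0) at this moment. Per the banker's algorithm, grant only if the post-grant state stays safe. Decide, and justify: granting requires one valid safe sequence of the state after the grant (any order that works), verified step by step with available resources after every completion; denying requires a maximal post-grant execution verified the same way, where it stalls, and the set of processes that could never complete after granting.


GRANT — the state after the grant stays safe, e.g. via J4, J9, J1, J2, J5.
Key observation: granting shrinks the pool to (2, 1, 3), yet J4 still fits and the chain goes through.
Check on the post-grant state, step by step:
  pool = (2, 1, 3)
  J4 needs (2, 1, 0) <= (2, 1, 3) -> finishes; pool += (2, 0, 1) = (4, 1, 4)
  J9 needs (2, 1, 3) <= (4, 1, 4) -> finishes; pool += (0, 1, 0) = (4, 2, 4)
  J1 needs (2, 1, 4) <= (4, 2, 4) -> finishes; pool += (0, 2, 0) = (4, 4, 4)
  J2 needs (2, 3, 0) <= (4, 4, 4) -> finishes; pool += (2, 3, 1) = (6, 7, 5)
  J5 needs (0, 5, 2) <= (6, 7, 5) -> finishes; pool += (2, 1, 1) = (8, 8, 6)
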